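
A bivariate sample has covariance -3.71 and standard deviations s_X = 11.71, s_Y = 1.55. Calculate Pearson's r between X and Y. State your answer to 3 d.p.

r = Cov(X,Y) / (s_X · s_Y) = -3.71 / (11.71 × 1.55)
  = -3.71 / 18.1505 ≈ -0.204

-0.204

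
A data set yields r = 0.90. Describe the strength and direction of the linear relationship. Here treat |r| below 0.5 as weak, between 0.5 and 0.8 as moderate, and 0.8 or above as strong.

r = 0.90 > 0 so the relationship is positive.
|r| = 0.90, which falls in the strong range.

strong positive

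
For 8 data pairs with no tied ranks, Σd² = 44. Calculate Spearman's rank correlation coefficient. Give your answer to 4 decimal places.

0.4762

ρ = 1 − 6Σd² / [n(n²−1)] = 1 − 6×44 / (8×63)
  = 1 − 264/504 = 1 − 0.52381 ≈ 0.4762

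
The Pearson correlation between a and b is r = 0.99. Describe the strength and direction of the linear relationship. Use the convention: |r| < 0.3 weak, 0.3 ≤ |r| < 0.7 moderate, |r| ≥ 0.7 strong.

r = 0.99 > 0 so the relationship is positive.
|r| = 0.99, which falls in the strong range.

strong positive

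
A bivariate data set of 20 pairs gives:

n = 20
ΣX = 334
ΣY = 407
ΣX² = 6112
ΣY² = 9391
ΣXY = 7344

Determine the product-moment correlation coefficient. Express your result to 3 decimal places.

0.711

r = (nΣXY − ΣXΣY) / √[(nΣX² − (ΣX)²)(nΣY² − (ΣY)²)]
Numerator: 20×7344 − 334×407 = 10942
Denominator: √[(122240 − 111556)(187820 − 165649)] = √[10684 × 22171] = 15390.7428
r = 10942 / 15390.7428 ≈ 0.711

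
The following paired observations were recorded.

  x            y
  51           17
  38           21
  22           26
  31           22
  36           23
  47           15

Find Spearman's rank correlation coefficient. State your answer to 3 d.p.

Rank x: 6, 4, 1, 2, 3, 5
Rank y: 2, 3, 6, 4, 5, 1
d = rank(x) − rank(y): 4, 1, -5, -2, -2, 4; Σd² = 66
ρ = 1 − 6Σd² / [n(n²−1)] = 1 − 6×66 / (6×35) = 1 − 396/210 ≈ -0.886

-0.886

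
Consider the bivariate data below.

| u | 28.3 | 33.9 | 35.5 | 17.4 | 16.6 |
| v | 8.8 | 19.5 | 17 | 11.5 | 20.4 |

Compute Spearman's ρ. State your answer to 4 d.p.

Rank u: 3, 4, 5, 2, 1
Rank v: 1, 4, 3, 2, 5
d = rank(u) − rank(v): 2, 0, 2, 0, -4; Σd² = 24
ρ = 1 − 6Σd² / [n(n²−1)] = 1 − 6×24 / (5×24) = 1 − 144/120 ≈ -0.2000

-0.2000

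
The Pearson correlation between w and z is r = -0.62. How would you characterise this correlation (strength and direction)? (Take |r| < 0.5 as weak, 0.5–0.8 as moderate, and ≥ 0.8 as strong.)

moderate negative

r = -0.62 < 0 so the relationship is negative.
|r| = 0.62, which falls in the moderate range.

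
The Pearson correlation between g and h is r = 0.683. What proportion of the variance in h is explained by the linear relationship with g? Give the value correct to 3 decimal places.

r² = (0.683)² = 0.466

0.466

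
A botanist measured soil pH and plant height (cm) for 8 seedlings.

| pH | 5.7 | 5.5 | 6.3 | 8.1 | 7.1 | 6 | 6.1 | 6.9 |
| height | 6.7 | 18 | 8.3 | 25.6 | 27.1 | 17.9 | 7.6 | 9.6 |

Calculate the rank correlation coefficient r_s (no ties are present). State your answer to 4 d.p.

0.4762

Rank pH: 2, 1, 5, 8, 7, 3, 4, 6
Rank height: 1, 6, 3, 7, 8, 5, 2, 4
d = rank(pH) − rank(height): 1, -5, 2, 1, -1, -2, 2, 2; Σd² = 44
ρ = 1 − 6Σd² / [n(n²−1)] = 1 − 6×44 / (8×63) = 1 − 264/504 ≈ 0.4762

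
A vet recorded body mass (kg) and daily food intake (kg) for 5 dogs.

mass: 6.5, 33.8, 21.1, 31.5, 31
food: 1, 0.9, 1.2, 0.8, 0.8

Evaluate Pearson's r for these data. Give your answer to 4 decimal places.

-0.5576

n = 5, Σx = 123.9, Σy = 4.7, Σx² = 3583.15, Σy² = 4.53, Σxy = 112.24
nΣxy − ΣxΣy = 561.2 − 582.33 = -21.13
nΣx² − (Σx)² = 17915.75 − 15351.21 = 2564.54; nΣy² − (Σy)² = 22.65 − 22.09 = 0.56
r = -21.13 / √(2564.54 × 0.56) = -21.13 / 37.8965 ≈ -0.5576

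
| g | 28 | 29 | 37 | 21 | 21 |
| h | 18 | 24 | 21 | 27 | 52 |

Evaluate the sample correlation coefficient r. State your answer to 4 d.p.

-0.6254

n = 5, Σg = 136, Σh = 142, Σg² = 3876, Σh² = 4774, Σgh = 3636
nΣgh − ΣgΣh = 18180 − 19312 = -1132
nΣg² − (Σg)² = 19380 − 18496 = 884; nΣh² − (Σh)² = 23870 − 20164 = 3706
r = -1132 / √(884 × 3706) = -1132 / 1810.0011 ≈ -0.6254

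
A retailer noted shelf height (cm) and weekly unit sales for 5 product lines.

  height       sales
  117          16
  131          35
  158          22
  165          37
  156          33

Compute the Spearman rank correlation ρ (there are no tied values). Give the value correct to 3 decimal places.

Rank height: 1, 2, 4, 5, 3
Rank sales: 1, 4, 2, 5, 3
d = rank(height) − rank(sales): 0, -2, 2, 0, 0; Σd² = 8
ρ = 1 − 6Σd² / [n(n²−1)] = 1 − 6×8 / (5×24) = 1 − 48/120 ≈ 0.600

0.600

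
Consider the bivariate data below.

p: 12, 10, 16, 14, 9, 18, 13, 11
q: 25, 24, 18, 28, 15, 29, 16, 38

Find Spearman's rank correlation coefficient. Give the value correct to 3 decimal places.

Rank p: 4, 2, 7, 6, 1, 8, 5, 3
Rank q: 5, 4, 3, 6, 1, 7, 2, 8
d = rank(p) − rank(q): -1, -2, 4, 0, 0, 1, 3, -5; Σd² = 56
ρ = 1 − 6Σd² / [n(n²−1)] = 1 − 6×56 / (8×63) = 1 − 336/504 ≈ 0.333

0.333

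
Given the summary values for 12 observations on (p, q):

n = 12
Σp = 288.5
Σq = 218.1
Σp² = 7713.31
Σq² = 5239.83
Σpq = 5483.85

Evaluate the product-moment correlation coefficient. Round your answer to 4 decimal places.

0.2414

r = (nΣpq − ΣpΣq) / √[(nΣp² − (Σp)²)(nΣq² − (Σq)²)]
Numerator: 12×5483.85 − 288.5×218.1 = 2884.35
Denominator: √[(92559.72 − 83232.25)(62877.96 − 47567.61)] = √[9327.47 × 15310.35] = 11950.1812
r = 2884.35 / 11950.1812 ≈ 0.2414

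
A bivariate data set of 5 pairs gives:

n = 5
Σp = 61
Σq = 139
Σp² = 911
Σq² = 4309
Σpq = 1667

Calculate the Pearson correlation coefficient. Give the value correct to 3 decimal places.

-0.106

r = (nΣpq − ΣpΣq) / √[(nΣp² − (Σp)²)(nΣq² − (Σq)²)]
Numerator: 5×1667 − 61×139 = -144
Denominator: √[(4555 − 3721)(21545 − 19321)] = √[834 × 2224] = 1361.9163
r = -144 / 1361.9163 ≈ -0.106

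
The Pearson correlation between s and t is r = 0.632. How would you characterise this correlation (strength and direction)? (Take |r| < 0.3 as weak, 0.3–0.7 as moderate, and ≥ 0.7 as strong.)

r = 0.632 > 0 so the relationship is positive.
|r| = 0.632, which falls in the moderate range.

moderate positive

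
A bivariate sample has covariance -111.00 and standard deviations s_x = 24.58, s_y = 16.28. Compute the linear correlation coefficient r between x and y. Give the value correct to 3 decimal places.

-0.277

r = Cov(x,y) / (s_x · s_y) = -111.00 / (24.58 × 16.28)
  = -111.00 / 400.1624 ≈ -0.277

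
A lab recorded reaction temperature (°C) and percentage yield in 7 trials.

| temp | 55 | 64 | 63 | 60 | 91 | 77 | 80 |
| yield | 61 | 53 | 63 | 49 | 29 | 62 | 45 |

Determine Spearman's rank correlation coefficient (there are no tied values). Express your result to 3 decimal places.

-0.536

Rank temp: 1, 4, 3, 2, 7, 5, 6
Rank yield: 5, 4, 7, 3, 1, 6, 2
d = rank(temp) − rank(yield): -4, 0, -4, -1, 6, -1, 4; Σd² = 86
ρ = 1 − 6Σd² / [n(n²−1)] = 1 − 6×86 / (7×48) = 1 − 516/336 ≈ -0.536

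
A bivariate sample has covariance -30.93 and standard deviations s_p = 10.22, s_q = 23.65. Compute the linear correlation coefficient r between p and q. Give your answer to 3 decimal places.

r = Cov(p,q) / (s_p · s_q) = -30.93 / (10.22 × 23.65)
  = -30.93 / 241.7030 ≈ -0.128

-0.128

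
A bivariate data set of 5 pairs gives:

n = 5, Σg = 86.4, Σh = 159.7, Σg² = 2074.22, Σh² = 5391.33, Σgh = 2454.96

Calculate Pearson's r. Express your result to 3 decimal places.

r = (nΣgh − ΣgΣh) / √[(nΣg² − (Σg)²)(nΣh² − (Σh)²)]
Numerator: 5×2454.96 − 86.4×159.7 = -1523.28
Denominator: √[(10371.1 − 7464.96)(26956.65 − 25504.09)] = √[2906.14 × 1452.56] = 2054.5906
r = -1523.28 / 2054.5906 ≈ -0.741

-0.741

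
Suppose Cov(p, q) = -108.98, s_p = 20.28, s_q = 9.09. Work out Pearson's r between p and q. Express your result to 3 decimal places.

-0.591

r = Cov(p,q) / (s_p · s_q) = -108.98 / (20.28 × 9.09)
  = -108.98 / 184.3452 ≈ -0.591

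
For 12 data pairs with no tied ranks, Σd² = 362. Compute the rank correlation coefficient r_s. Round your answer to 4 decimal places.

ρ = 1 − 6Σd² / [n(n²−1)] = 1 − 6×362 / (12×143)
  = 1 − 2172/1716 = 1 − 1.26573 ≈ -0.2657

-0.2657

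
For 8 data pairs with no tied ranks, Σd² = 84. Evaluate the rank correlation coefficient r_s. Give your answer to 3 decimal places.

ρ = 1 − 6Σd² / [n(n²−1)] = 1 − 6×84 / (8×63)
  = 1 − 504/504 = 1 − 1.0000 ≈ 0.000

0.000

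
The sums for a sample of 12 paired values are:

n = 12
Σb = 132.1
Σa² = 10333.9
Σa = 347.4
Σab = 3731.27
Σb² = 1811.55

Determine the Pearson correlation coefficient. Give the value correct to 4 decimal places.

r = (nΣab − ΣaΣb) / √[(nΣa² − (Σa)²)(nΣb² − (Σb)²)]
Numerator: 12×3731.27 − 347.4×132.1 = -1116.3
Denominator: √[(124006.8 − 120686.76)(21738.6 − 17450.41)] = √[3320.04 × 4288.19] = 3773.1899
r = -1116.3 / 3773.1899 ≈ -0.2959

-0.2959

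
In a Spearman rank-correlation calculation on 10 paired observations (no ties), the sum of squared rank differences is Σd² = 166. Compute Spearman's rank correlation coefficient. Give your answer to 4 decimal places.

-0.0061

ρ = 1 − 6Σd² / [n(n²−1)] = 1 − 6×166 / (10×99)
  = 1 − 996/990 = 1 − 1.00606 ≈ -0.0061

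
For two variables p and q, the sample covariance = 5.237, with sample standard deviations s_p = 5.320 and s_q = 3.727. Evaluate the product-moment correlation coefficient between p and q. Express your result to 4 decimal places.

0.2641

r = Cov(p,q) / (s_p · s_q) = 5.237 / (5.320 × 3.727)
  = 5.237 / 19.8276 ≈ 0.2641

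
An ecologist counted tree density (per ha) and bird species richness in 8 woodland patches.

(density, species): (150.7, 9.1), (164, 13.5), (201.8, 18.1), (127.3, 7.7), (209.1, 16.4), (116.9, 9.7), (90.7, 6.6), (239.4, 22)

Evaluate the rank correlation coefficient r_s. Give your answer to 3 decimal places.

0.905

Rank density: 4, 5, 6, 3, 7, 2, 1, 8
Rank species: 3, 5, 7, 2, 6, 4, 1, 8
d = rank(density) − rank(species): 1, 0, -1, 1, 1, -2, 0, 0; Σd² = 8
ρ = 1 − 6Σd² / [n(n²−1)] = 1 − 6×8 / (8×63) = 1 − 48/504 ≈ 0.905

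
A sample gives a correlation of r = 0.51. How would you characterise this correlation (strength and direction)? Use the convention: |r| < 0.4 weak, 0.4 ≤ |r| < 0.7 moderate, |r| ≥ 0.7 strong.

moderate positive

r = 0.51 > 0 so the relationship is positive.
|r| = 0.51, which falls in the moderate range.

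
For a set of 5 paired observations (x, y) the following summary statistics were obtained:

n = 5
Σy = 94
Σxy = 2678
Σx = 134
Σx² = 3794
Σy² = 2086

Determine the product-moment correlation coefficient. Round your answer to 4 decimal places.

0.6245

r = (nΣxy − ΣxΣy) / √[(nΣx² − (Σx)²)(nΣy² − (Σy)²)]
Numerator: 5×2678 − 134×94 = 794
Denominator: √[(18970 − 17956)(10430 − 8836)] = √[1014 × 1594] = 1271.3442
r = 794 / 1271.3442 ≈ 0.6245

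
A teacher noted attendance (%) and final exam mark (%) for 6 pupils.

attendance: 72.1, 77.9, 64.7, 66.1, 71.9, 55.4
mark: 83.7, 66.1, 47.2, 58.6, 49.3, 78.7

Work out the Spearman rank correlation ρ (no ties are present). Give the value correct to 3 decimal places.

0.257

Rank attendance: 5, 6, 2, 3, 4, 1
Rank mark: 6, 4, 1, 3, 2, 5
d = rank(attendance) − rank(mark): -1, 2, 1, 0, 2, -4; Σd² = 26
ρ = 1 − 6Σd² / [n(n²−1)] = 1 − 6×26 / (6×35) = 1 − 156/210 ≈ 0.257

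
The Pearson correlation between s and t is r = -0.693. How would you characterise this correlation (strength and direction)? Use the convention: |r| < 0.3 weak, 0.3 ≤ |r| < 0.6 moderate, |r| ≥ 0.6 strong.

strong negative

r = -0.693 < 0 so the relationship is negative.
|r| = 0.693, which falls in the strong range.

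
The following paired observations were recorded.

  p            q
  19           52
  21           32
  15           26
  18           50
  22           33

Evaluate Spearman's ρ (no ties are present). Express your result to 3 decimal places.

0.200

Rank p: 3, 4, 1, 2, 5
Rank q: 5, 2, 1, 4, 3
d = rank(p) − rank(q): -2, 2, 0, -2, 2; Σd² = 16
ρ = 1 − 6Σd² / [n(n²−1)] = 1 − 6×16 / (5×24) = 1 − 96/120 ≈ 0.200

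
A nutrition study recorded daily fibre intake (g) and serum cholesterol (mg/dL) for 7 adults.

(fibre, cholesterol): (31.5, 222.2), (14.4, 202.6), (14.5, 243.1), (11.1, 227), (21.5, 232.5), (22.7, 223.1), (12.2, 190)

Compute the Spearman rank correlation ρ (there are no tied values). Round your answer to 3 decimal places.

0.143

Rank fibre: 7, 3, 4, 1, 5, 6, 2
Rank cholesterol: 3, 2, 7, 5, 6, 4, 1
d = rank(fibre) − rank(cholesterol): 4, 1, -3, -4, -1, 2, 1; Σd² = 48
ρ = 1 − 6Σd² / [n(n²−1)] = 1 − 6×48 / (7×48) = 1 − 288/336 ≈ 0.143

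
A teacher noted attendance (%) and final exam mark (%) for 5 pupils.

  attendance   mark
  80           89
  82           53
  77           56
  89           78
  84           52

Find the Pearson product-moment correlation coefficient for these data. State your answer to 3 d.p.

n = 5, Σx = 412, Σy = 328, Σx² = 34030, Σy² = 22654, Σxy = 27088
nΣxy − ΣxΣy = 135440 − 135136 = 304
nΣx² − (Σx)² = 170150 − 169744 = 406; nΣy² − (Σy)² = 113270 − 107584 = 5686
r = 304 / √(406 × 5686) = 304 / 1519.3801 ≈ 0.200

0.200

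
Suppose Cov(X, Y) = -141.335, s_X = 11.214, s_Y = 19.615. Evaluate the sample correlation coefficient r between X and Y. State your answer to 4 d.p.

r = Cov(X,Y) / (s_X · s_Y) = -141.335 / (11.214 × 19.615)
  = -141.335 / 219.9626 ≈ -0.6425

-0.6425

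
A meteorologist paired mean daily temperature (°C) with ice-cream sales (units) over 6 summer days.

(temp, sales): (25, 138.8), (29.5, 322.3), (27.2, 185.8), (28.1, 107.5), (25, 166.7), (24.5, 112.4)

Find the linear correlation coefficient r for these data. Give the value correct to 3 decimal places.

n = 6, Σx = 159.3, Σy = 1033.5, Σx² = 4249.95, Σy² = 209643.27, Σxy = 27973.66
nΣxy − ΣxΣy = 167841.96 − 164636.55 = 3205.41
nΣx² − (Σx)² = 25499.7 − 25376.49 = 123.21; nΣy² − (Σy)² = 1257859.62 − 1068122.25 = 189737.37
r = 3205.41 / √(123.21 × 189737.37) = 3205.41 / 4835.0327 ≈ 0.663

0.663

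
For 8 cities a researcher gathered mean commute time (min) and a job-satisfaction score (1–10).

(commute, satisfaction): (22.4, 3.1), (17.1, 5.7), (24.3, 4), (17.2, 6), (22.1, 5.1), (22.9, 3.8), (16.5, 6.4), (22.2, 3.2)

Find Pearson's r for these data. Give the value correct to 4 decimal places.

-0.8563

n = 8, Σx = 164.7, Σy = 37.3, Σx² = 3458.41, Σy² = 185.75, Σxy = 743.68
nΣxy − ΣxΣy = 5949.44 − 6143.31 = -193.87
nΣx² − (Σx)² = 27667.28 − 27126.09 = 541.19; nΣy² − (Σy)² = 1486 − 1391.29 = 94.71
r = -193.87 / √(541.19 × 94.71) = -193.87 / 226.3981 ≈ -0.8563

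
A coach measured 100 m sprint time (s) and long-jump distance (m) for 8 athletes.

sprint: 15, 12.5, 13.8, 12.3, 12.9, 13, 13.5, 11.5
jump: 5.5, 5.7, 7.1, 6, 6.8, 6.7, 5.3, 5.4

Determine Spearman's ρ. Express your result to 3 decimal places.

0.143

Rank sprint: 8, 3, 7, 2, 4, 5, 6, 1
Rank jump: 3, 4, 8, 5, 7, 6, 1, 2
d = rank(sprint) − rank(jump): 5, -1, -1, -3, -3, -1, 5, -1; Σd² = 72
ρ = 1 − 6Σd² / [n(n²−1)] = 1 − 6×72 / (8×63) = 1 − 432/504 ≈ 0.143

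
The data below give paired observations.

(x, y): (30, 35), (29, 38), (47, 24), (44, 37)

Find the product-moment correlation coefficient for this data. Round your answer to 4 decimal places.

n = 4, Σx = 150, Σy = 134, Σx² = 5886, Σy² = 4614, Σxy = 4908
nΣxy − ΣxΣy = 19632 − 20100 = -468
nΣx² − (Σx)² = 23544 − 22500 = 1044; nΣy² − (Σy)² = 18456 − 17956 = 500
r = -468 / √(1044 × 500) = -468 / 722.4957 ≈ -0.6478

-0.6478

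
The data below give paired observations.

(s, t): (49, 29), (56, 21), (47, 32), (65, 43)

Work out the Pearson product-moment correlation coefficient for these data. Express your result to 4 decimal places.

0.5161

n = 4, Σs = 217, Σt = 125, Σs² = 11971, Σt² = 4155, Σst = 6896
nΣst − ΣsΣt = 27584 − 27125 = 459
nΣs² − (Σs)² = 47884 − 47089 = 795; nΣt² − (Σt)² = 16620 − 15625 = 995
r = 459 / √(795 × 995) = 459 / 889.3959 ≈ 0.5161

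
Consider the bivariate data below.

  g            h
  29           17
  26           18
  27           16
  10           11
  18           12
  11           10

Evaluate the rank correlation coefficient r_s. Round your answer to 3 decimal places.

Rank g: 6, 4, 5, 1, 3, 2
Rank h: 5, 6, 4, 2, 3, 1
d = rank(g) − rank(h): 1, -2, 1, -1, 0, 1; Σd² = 8
ρ = 1 − 6Σd² / [n(n²−1)] = 1 − 6×8 / (6×35) = 1 − 48/210 ≈ 0.771

0.771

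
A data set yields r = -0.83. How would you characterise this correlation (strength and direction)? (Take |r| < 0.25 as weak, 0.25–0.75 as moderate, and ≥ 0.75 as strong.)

strong negative

r = -0.83 < 0 so the relationship is negative.
|r| = 0.83, which falls in the strong range.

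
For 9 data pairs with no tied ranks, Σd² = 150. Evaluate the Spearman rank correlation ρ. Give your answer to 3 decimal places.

ρ = 1 − 6Σd² / [n(n²−1)] = 1 − 6×150 / (9×80)
  = 1 − 900/720 = 1 − 1.2500 ≈ -0.250

-0.250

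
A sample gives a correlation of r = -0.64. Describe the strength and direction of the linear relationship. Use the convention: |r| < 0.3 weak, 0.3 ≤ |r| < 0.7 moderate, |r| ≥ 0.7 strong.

moderate negative

r = -0.64 < 0 so the relationship is negative.
|r| = 0.64, which falls in the moderate range.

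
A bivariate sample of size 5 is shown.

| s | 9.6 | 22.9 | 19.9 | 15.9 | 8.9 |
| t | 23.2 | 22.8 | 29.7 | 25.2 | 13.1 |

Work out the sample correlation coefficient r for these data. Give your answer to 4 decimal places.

0.6194

n = 5, Σs = 77.2, Σt = 114, Σs² = 1344.6, Σt² = 2746.82, Σst = 1853.14
nΣst − ΣsΣt = 9265.7 − 8800.8 = 464.9
nΣs² − (Σs)² = 6723 − 5959.84 = 763.16; nΣt² − (Σt)² = 13734.1 − 12996 = 738.1
r = 464.9 / √(763.16 × 738.1) = 464.9 / 750.5254 ≈ 0.6194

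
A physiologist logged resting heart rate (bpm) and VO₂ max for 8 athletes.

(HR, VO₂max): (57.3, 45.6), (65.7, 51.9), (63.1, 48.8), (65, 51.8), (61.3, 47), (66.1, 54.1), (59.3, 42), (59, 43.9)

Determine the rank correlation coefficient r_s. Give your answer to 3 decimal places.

Rank HR: 1, 7, 5, 6, 4, 8, 3, 2
Rank VO₂max: 3, 7, 5, 6, 4, 8, 1, 2
d = rank(HR) − rank(VO₂max): -2, 0, 0, 0, 0, 0, 2, 0; Σd² = 8
ρ = 1 − 6Σd² / [n(n²−1)] = 1 − 6×8 / (8×63) = 1 − 48/504 ≈ 0.905

0.905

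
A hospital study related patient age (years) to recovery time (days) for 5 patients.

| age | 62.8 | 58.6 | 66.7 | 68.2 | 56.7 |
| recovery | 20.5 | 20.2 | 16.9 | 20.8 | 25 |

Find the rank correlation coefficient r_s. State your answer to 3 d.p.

Rank age: 3, 2, 4, 5, 1
Rank recovery: 3, 2, 1, 4, 5
d = rank(age) − rank(recovery): 0, 0, 3, 1, -4; Σd² = 26
ρ = 1 − 6Σd² / [n(n²−1)] = 1 − 6×26 / (5×24) = 1 − 156/120 ≈ -0.300

-0.300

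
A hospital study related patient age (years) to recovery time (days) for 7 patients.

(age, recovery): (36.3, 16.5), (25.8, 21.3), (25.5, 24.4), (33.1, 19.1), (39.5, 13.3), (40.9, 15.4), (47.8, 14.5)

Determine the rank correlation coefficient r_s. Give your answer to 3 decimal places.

Rank age: 4, 2, 1, 3, 5, 6, 7
Rank recovery: 4, 6, 7, 5, 1, 3, 2
d = rank(age) − rank(recovery): 0, -4, -6, -2, 4, 3, 5; Σd² = 106
ρ = 1 − 6Σd² / [n(n²−1)] = 1 − 6×106 / (7×48) = 1 − 636/336 ≈ -0.893

-0.893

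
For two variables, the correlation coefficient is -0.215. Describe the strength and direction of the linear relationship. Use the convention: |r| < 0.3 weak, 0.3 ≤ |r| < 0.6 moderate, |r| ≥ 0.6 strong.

r = -0.215 < 0 so the relationship is negative.
|r| = 0.215, which falls in the weak range.

weak negative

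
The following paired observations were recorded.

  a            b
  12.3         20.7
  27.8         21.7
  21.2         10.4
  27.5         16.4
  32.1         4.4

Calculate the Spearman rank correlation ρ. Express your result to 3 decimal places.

Rank a: 1, 4, 2, 3, 5
Rank b: 4, 5, 2, 3, 1
d = rank(a) − rank(b): -3, -1, 0, 0, 4; Σd² = 26
ρ = 1 − 6Σd² / [n(n²−1)] = 1 − 6×26 / (5×24) = 1 − 156/120 ≈ -0.300

-0.300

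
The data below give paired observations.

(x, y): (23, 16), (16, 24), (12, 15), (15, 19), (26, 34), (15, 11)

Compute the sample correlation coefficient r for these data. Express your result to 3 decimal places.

n = 6, Σx = 107, Σy = 119, Σx² = 2055, Σy² = 2695, Σxy = 2266
nΣxy − ΣxΣy = 13596 − 12733 = 863
nΣx² − (Σx)² = 12330 − 11449 = 881; nΣy² − (Σy)² = 16170 − 14161 = 2009
r = 863 / √(881 × 2009) = 863 / 1330.3868 ≈ 0.649

0.649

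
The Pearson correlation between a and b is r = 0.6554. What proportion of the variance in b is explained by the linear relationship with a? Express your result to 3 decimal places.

0.430

r² = (0.6554)² = 0.430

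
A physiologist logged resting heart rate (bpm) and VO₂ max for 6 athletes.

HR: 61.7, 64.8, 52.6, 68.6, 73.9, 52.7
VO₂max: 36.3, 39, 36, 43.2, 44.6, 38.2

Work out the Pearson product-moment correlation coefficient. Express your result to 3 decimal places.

n = 6, Σx = 374.3, Σy = 237.3, Σx² = 23717.15, Σy² = 9449.33, Σxy = 14933.11
nΣxy − ΣxΣy = 89598.66 − 88821.39 = 777.27
nΣx² − (Σx)² = 142302.9 − 140100.49 = 2202.41; nΣy² − (Σy)² = 56695.98 − 56311.29 = 384.69
r = 777.27 / √(2202.41 × 384.69) = 777.27 / 920.4592 ≈ 0.844

0.844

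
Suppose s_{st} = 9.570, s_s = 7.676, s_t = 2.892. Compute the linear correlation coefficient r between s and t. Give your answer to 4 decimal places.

r = Cov(s,t) / (s_s · s_t) = 9.570 / (7.676 × 2.892)
  = 9.570 / 22.1990 ≈ 0.4311

0.4311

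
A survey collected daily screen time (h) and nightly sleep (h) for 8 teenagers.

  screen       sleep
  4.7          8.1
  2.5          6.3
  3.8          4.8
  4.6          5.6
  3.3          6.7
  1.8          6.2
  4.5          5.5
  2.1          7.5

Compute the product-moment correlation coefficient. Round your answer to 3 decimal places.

-0.161

n = 8, Σx = 27.3, Σy = 50.7, Σx² = 102.73, Σy² = 329.53, Σxy = 171.59
nΣxy − ΣxΣy = 1372.72 − 1384.11 = -11.39
nΣx² − (Σx)² = 821.84 − 745.29 = 76.55; nΣy² − (Σy)² = 2636.24 − 2570.49 = 65.75
r = -11.39 / √(76.55 × 65.75) = -11.39 / 70.9448 ≈ -0.161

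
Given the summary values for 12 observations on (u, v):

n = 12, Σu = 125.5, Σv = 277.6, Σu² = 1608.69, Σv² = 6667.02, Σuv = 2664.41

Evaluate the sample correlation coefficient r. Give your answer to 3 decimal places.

r = (nΣuv − ΣuΣv) / √[(nΣu² − (Σu)²)(nΣv² − (Σv)²)]
Numerator: 12×2664.41 − 125.5×277.6 = -2865.88
Denominator: √[(19304.28 − 15750.25)(80004.24 − 77061.76)] = √[3554.03 × 2942.48] = 3233.8309
r = -2865.88 / 3233.8309 ≈ -0.886

-0.886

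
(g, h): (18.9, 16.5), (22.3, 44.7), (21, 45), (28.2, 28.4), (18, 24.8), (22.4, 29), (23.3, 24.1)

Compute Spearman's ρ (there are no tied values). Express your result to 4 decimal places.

Rank g: 2, 4, 3, 7, 1, 5, 6
Rank h: 1, 6, 7, 4, 3, 5, 2
d = rank(g) − rank(h): 1, -2, -4, 3, -2, 0, 4; Σd² = 50
ρ = 1 − 6Σd² / [n(n²−1)] = 1 − 6×50 / (7×48) = 1 − 300/336 ≈ 0.1071

0.1071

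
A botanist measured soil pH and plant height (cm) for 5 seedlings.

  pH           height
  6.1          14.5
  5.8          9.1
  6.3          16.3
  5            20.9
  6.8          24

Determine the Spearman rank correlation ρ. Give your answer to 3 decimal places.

Rank pH: 3, 2, 4, 1, 5
Rank height: 2, 1, 3, 4, 5
d = rank(pH) − rank(height): 1, 1, 1, -3, 0; Σd² = 12
ρ = 1 − 6Σd² / [n(n²−1)] = 1 − 6×12 / (5×24) = 1 − 72/120 ≈ 0.400

0.400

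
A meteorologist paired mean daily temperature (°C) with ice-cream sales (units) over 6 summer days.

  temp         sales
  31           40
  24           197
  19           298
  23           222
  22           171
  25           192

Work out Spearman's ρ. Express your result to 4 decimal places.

-0.6571

Rank temp: 6, 4, 1, 3, 2, 5
Rank sales: 1, 4, 6, 5, 2, 3
d = rank(temp) − rank(sales): 5, 0, -5, -2, 0, 2; Σd² = 58
ρ = 1 − 6Σd² / [n(n²−1)] = 1 − 6×58 / (6×35) = 1 − 348/210 ≈ -0.6571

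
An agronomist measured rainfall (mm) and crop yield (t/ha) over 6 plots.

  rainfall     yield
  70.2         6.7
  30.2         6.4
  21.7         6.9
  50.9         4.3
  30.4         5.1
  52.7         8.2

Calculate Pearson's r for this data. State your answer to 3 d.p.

n = 6, Σx = 256.1, Σy = 37.6, Σx² = 12603.23, Σy² = 245.2, Σxy = 1619.4
nΣxy − ΣxΣy = 9716.4 − 9629.36 = 87.04
nΣx² − (Σx)² = 75619.38 − 65587.21 = 10032.17; nΣy² − (Σy)² = 1471.2 − 1413.76 = 57.44
r = 87.04 / √(10032.17 × 57.44) = 87.04 / 759.1099 ≈ 0.115

0.115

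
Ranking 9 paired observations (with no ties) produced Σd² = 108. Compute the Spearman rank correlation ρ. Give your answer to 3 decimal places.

ρ = 1 − 6Σd² / [n(n²−1)] = 1 − 6×108 / (9×80)
  = 1 − 648/720 = 1 − 0.9000 ≈ 0.100

0.100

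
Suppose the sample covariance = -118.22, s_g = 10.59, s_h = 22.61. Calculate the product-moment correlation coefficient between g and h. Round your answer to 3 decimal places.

-0.494

r = Cov(g,h) / (s_g · s_h) = -118.22 / (10.59 × 22.61)
  = -118.22 / 239.4399 ≈ -0.494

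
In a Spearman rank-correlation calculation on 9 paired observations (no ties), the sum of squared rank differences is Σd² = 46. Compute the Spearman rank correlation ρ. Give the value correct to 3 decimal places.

0.617

ρ = 1 − 6Σd² / [n(n²−1)] = 1 − 6×46 / (9×80)
  = 1 − 276/720 = 1 − 0.3833 ≈ 0.617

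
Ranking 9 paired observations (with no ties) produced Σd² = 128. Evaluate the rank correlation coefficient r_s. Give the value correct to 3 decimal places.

ρ = 1 − 6Σd² / [n(n²−1)] = 1 − 6×128 / (9×80)
  = 1 − 768/720 = 1 − 1.0667 ≈ -0.067

-0.067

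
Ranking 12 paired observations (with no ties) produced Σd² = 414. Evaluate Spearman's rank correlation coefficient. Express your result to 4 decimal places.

ρ = 1 − 6Σd² / [n(n²−1)] = 1 − 6×414 / (12×143)
  = 1 − 2484/1716 = 1 − 1.44755 ≈ -0.4476

-0.4476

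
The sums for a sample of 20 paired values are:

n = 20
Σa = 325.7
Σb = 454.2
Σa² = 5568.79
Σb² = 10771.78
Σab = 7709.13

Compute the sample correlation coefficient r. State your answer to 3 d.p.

r = (nΣab − ΣaΣb) / √[(nΣa² − (Σa)²)(nΣb² − (Σb)²)]
Numerator: 20×7709.13 − 325.7×454.2 = 6249.66
Denominator: √[(111375.8 − 106080.49)(215435.6 − 206297.64)] = √[5295.31 × 9137.96] = 6956.1721
r = 6249.66 / 6956.1721 ≈ 0.898

0.898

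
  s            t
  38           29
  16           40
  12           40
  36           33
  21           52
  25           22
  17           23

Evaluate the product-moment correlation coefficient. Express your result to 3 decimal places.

-0.295

n = 7, Σs = 165, Σt = 239, Σs² = 4495, Σt² = 8847, Σst = 5443
nΣst − ΣsΣt = 38101 − 39435 = -1334
nΣs² − (Σs)² = 31465 − 27225 = 4240; nΣt² − (Σt)² = 61929 − 57121 = 4808
r = -1334 / √(4240 × 4808) = -1334 / 4515.0770 ≈ -0.295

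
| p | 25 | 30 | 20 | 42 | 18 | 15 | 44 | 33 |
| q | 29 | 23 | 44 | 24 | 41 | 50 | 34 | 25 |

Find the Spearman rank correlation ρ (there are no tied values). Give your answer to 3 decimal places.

Rank p: 4, 5, 3, 7, 2, 1, 8, 6
Rank q: 4, 1, 7, 2, 6, 8, 5, 3
d = rank(p) − rank(q): 0, 4, -4, 5, -4, -7, 3, 3; Σd² = 140
ρ = 1 − 6Σd² / [n(n²−1)] = 1 − 6×140 / (8×63) = 1 − 840/504 ≈ -0.667

-0.667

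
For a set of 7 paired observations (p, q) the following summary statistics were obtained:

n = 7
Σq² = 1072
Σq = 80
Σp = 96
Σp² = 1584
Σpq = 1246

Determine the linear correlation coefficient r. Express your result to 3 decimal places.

r = (nΣpq − ΣpΣq) / √[(nΣp² − (Σp)²)(nΣq² − (Σq)²)]
Numerator: 7×1246 − 96×80 = 1042
Denominator: √[(11088 − 9216)(7504 − 6400)] = √[1872 × 1104] = 1437.5980
r = 1042 / 1437.5980 ≈ 0.725

0.725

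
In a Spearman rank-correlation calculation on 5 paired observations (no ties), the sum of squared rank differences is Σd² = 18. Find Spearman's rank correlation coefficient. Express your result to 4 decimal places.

0.1000

ρ = 1 − 6Σd² / [n(n²−1)] = 1 − 6×18 / (5×24)
  = 1 − 108/120 = 1 − 0.90000 ≈ 0.1000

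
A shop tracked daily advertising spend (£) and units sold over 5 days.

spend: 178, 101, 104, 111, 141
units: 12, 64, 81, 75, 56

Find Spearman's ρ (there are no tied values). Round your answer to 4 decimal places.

-0.7000

Rank spend: 5, 1, 2, 3, 4
Rank units: 1, 3, 5, 4, 2
d = rank(spend) − rank(units): 4, -2, -3, -1, 2; Σd² = 34
ρ = 1 − 6Σd² / [n(n²−1)] = 1 − 6×34 / (5×24) = 1 − 204/120 ≈ -0.7000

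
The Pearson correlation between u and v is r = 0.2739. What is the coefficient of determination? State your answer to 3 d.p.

r² = (0.2739)² = 0.075

0.075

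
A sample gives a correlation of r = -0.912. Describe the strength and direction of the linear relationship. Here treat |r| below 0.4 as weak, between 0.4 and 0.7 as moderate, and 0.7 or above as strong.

strong negative

r = -0.912 < 0 so the relationship is negative.
|r| = 0.912, which falls in the strong range.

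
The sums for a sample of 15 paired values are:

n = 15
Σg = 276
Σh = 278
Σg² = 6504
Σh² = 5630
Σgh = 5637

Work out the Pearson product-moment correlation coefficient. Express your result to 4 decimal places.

r = (nΣgh − ΣgΣh) / √[(nΣg² − (Σg)²)(nΣh² − (Σh)²)]
Numerator: 15×5637 − 276×278 = 7827
Denominator: √[(97560 − 76176)(84450 − 77284)] = √[21384 × 7166] = 12378.9234
r = 7827 / 12378.9234 ≈ 0.6323

0.6323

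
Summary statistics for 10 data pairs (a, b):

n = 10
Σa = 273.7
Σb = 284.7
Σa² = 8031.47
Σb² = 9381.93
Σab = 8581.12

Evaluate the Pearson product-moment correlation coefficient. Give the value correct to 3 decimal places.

0.950

r = (nΣab − ΣaΣb) / √[(nΣa² − (Σa)²)(nΣb² − (Σb)²)]
Numerator: 10×8581.12 − 273.7×284.7 = 7888.81
Denominator: √[(80314.7 − 74911.69)(93819.3 − 81054.09)] = √[5403.01 × 12765.21] = 8304.8514
r = 7888.81 / 8304.8514 ≈ 0.950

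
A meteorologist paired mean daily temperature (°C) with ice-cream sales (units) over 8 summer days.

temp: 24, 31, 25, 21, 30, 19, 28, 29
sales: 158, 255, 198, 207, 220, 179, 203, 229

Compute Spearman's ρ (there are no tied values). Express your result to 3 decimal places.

0.786

Rank temp: 3, 8, 4, 2, 7, 1, 5, 6
Rank sales: 1, 8, 3, 5, 6, 2, 4, 7
d = rank(temp) − rank(sales): 2, 0, 1, -3, 1, -1, 1, -1; Σd² = 18
ρ = 1 − 6Σd² / [n(n²−1)] = 1 − 6×18 / (8×63) = 1 − 108/504 ≈ 0.786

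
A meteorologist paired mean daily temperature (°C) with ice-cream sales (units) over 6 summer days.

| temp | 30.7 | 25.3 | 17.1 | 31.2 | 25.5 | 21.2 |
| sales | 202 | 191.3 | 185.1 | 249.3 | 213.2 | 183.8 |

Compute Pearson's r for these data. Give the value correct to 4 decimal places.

n = 6, Σx = 151, Σy = 1224.7, Σx² = 3948.12, Σy² = 253048.87, Σxy = 31317.82
nΣxy − ΣxΣy = 187906.92 − 184929.7 = 2977.22
nΣx² − (Σx)² = 23688.72 − 22801 = 887.72; nΣy² − (Σy)² = 1518293.22 − 1499890.09 = 18403.13
r = 2977.22 / √(887.72 × 18403.13) = 2977.22 / 4041.8840 ≈ 0.7366

0.7366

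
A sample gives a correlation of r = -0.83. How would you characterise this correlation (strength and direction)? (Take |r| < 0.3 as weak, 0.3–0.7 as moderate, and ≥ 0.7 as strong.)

r = -0.83 < 0 so the relationship is negative.
|r| = 0.83, which falls in the strong range.

strong negative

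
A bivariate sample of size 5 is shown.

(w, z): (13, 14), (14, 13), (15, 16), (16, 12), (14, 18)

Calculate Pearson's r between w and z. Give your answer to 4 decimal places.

-0.2913

n = 5, Σw = 72, Σz = 73, Σw² = 1042, Σz² = 1089, Σwz = 1048
nΣwz − ΣwΣz = 5240 − 5256 = -16
nΣw² − (Σw)² = 5210 − 5184 = 26; nΣz² − (Σz)² = 5445 − 5329 = 116
r = -16 / √(26 × 116) = -16 / 54.9181 ≈ -0.2913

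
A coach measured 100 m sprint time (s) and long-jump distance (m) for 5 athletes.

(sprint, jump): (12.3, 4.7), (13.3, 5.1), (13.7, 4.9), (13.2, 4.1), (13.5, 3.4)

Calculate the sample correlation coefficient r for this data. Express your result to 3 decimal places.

n = 5, Σx = 66, Σy = 22.2, Σx² = 872.36, Σy² = 100.48, Σxy = 292.79
nΣxy − ΣxΣy = 1463.95 − 1465.2 = -1.25
nΣx² − (Σx)² = 4361.8 − 4356 = 5.8; nΣy² − (Σy)² = 502.4 − 492.84 = 9.56
r = -1.25 / √(5.8 × 9.56) = -1.25 / 7.4463 ≈ -0.168

-0.168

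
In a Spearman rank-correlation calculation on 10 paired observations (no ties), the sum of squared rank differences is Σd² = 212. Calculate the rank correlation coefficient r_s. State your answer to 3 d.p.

ρ = 1 − 6Σd² / [n(n²−1)] = 1 − 6×212 / (10×99)
  = 1 − 1272/990 = 1 − 1.2848 ≈ -0.285

-0.285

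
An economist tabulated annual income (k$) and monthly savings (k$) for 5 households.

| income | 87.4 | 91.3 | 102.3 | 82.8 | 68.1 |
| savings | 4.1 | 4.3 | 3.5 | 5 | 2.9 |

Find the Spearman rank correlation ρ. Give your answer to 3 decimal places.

Rank income: 3, 4, 5, 2, 1
Rank savings: 3, 4, 2, 5, 1
d = rank(income) − rank(savings): 0, 0, 3, -3, 0; Σd² = 18
ρ = 1 − 6Σd² / [n(n²−1)] = 1 − 6×18 / (5×24) = 1 − 108/120 ≈ 0.100

0.100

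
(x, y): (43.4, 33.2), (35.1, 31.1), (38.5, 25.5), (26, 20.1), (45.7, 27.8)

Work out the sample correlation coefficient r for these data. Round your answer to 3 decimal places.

0.697

n = 5, Σx = 188.7, Σy = 137.7, Σx² = 7362.31, Σy² = 3896.55, Σxy = 5307.3
nΣxy − ΣxΣy = 26536.5 − 25983.99 = 552.51
nΣx² − (Σx)² = 36811.55 − 35607.69 = 1203.86; nΣy² − (Σy)² = 19482.75 − 18961.29 = 521.46
r = 552.51 / √(1203.86 × 521.46) = 552.51 / 792.3161 ≈ 0.697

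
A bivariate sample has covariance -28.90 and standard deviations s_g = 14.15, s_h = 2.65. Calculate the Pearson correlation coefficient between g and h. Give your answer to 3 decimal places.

-0.771

r = Cov(g,h) / (s_g · s_h) = -28.90 / (14.15 × 2.65)
  = -28.90 / 37.4975 ≈ -0.771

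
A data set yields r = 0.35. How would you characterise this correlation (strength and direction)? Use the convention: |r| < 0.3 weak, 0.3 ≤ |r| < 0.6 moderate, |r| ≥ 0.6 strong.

r = 0.35 > 0 so the relationship is positive.
|r| = 0.35, which falls in the moderate range.

moderate positive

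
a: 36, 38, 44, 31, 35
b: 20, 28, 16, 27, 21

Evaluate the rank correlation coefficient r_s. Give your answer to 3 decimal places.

Rank a: 3, 4, 5, 1, 2
Rank b: 2, 5, 1, 4, 3
d = rank(a) − rank(b): 1, -1, 4, -3, -1; Σd² = 28
ρ = 1 − 6Σd² / [n(n²−1)] = 1 − 6×28 / (5×24) = 1 − 168/120 ≈ -0.400

-0.400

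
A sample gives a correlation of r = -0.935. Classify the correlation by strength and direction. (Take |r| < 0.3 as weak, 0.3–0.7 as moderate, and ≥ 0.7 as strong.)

strong negative

r = -0.935 < 0 so the relationship is negative.
|r| = 0.935, which falls in the strong range.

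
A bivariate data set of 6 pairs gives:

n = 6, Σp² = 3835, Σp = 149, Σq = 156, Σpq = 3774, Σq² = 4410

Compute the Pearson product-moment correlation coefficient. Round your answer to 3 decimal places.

r = (nΣpq − ΣpΣq) / √[(nΣp² − (Σp)²)(nΣq² − (Σq)²)]
Numerator: 6×3774 − 149×156 = -600
Denominator: √[(23010 − 22201)(26460 − 24336)] = √[809 × 2124] = 1310.8455
r = -600 / 1310.8455 ≈ -0.458

-0.458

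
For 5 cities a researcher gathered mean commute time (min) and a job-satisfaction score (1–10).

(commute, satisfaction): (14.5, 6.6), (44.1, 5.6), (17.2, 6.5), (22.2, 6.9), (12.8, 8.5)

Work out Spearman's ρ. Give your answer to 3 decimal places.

Rank commute: 2, 5, 3, 4, 1
Rank satisfaction: 3, 1, 2, 4, 5
d = rank(commute) − rank(satisfaction): -1, 4, 1, 0, -4; Σd² = 34
ρ = 1 − 6Σd² / [n(n²−1)] = 1 − 6×34 / (5×24) = 1 − 204/120 ≈ -0.700

-0.700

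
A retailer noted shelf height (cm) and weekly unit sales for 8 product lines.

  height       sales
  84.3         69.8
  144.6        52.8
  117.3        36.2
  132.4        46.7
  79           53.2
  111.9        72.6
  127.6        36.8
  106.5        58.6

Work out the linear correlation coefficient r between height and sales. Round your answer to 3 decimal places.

-0.456

n = 8, Σx = 903.6, Σy = 426.7, Σx² = 105691.32, Σy² = 24040.41, Σxy = 47211.68
nΣxy − ΣxΣy = 377693.44 − 385566.12 = -7872.68
nΣx² − (Σx)² = 845530.56 − 816492.96 = 29037.6; nΣy² − (Σy)² = 192323.28 − 182072.89 = 10250.39
r = -7872.68 / √(29037.6 × 10250.39) = -7872.68 / 17252.4411 ≈ -0.456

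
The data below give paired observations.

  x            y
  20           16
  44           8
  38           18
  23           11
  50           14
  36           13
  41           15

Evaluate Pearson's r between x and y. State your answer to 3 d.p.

n = 7, Σx = 252, Σy = 95, Σx² = 9786, Σy² = 1355, Σxy = 3392
nΣxy − ΣxΣy = 23744 − 23940 = -196
nΣx² − (Σx)² = 68502 − 63504 = 4998; nΣy² − (Σy)² = 9485 − 9025 = 460
r = -196 / √(4998 × 460) = -196 / 1516.2717 ≈ -0.129

-0.129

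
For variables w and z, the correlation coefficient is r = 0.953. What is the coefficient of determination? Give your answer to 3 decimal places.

0.908

r² = (0.953)² = 0.908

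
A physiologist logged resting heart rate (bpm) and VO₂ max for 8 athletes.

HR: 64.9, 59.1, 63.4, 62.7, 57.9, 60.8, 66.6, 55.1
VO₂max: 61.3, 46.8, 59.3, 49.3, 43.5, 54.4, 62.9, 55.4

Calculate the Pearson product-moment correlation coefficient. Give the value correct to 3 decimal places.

0.640

n = 8, Σx = 490.5, Σy = 432.9, Σx² = 30176.29, Σy² = 23772.09, Σxy = 26662.83
nΣxy − ΣxΣy = 213302.64 − 212337.45 = 965.19
nΣx² − (Σx)² = 241410.32 − 240590.25 = 820.07; nΣy² − (Σy)² = 190176.72 − 187402.41 = 2774.31
r = 965.19 / √(820.07 × 2774.31) = 965.19 / 1508.3529 ≈ 0.640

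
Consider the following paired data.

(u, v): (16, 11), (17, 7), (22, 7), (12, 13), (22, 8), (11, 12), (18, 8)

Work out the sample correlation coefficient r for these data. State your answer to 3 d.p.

n = 7, Σu = 118, Σv = 66, Σu² = 2102, Σv² = 660, Σuv = 1057
nΣuv − ΣuΣv = 7399 − 7788 = -389
nΣu² − (Σu)² = 14714 − 13924 = 790; nΣv² − (Σv)² = 4620 − 4356 = 264
r = -389 / √(790 × 264) = -389 / 456.6837 ≈ -0.852

-0.852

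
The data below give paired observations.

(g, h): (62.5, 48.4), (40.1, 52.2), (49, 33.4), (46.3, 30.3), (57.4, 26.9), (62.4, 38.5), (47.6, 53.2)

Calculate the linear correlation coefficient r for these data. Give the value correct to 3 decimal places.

-0.225

n = 7, Σg = 365.3, Σh = 282.9, Σg² = 19513.23, Σh² = 12137.15, Σgh = 14636.49
nΣgh − ΣgΣh = 102455.43 − 103343.37 = -887.94
nΣg² − (Σg)² = 136592.61 − 133444.09 = 3148.52; nΣh² − (Σh)² = 84960.05 − 80032.41 = 4927.64
r = -887.94 / √(3148.52 × 4927.64) = -887.94 / 3938.8797 ≈ -0.225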